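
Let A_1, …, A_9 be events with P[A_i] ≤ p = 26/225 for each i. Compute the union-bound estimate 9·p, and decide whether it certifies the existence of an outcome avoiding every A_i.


Union bound: P[∪_{i=1}^{9} A_i] ≤ Σ_i P[A_i] ≤ 9·p = 9·(26/225) = 26/25.
Numerically: 26/25 ≈ 1.040.
Is 26/25 < 1? NO.
Since the bound 26/25 is ≥ 1, the union bound is uninformative here; it does NOT by itself certify existence.

9·p = 26/25 ≈ 1.040; existence NOT certified by the union bound.


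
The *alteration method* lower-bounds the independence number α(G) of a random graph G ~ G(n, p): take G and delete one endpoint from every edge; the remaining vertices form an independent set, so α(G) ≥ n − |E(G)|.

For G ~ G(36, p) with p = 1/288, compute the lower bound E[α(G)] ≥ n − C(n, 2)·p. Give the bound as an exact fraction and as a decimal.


E[|E(G)|] = C(36, 2)·p = 630 · (1/288) = 35/16.
E[α(G)] ≥ n − E[|E(G)|] = 36 − 35/16 = 541/16.
Numerically: ≈ 33.81250.
(This is only a lower bound; the true E[α(G)] may be larger.)

E[α(G)] ≥ 541/16 ≈ 33.81250.


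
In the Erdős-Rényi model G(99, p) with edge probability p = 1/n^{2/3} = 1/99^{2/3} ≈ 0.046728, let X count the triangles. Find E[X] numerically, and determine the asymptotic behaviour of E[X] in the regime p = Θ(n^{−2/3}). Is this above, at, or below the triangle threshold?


Number of potential triangles: C(99, 3) = 156849.
Each occurs with probability p³ ≈ (0.046728)³ ≈ 1.0203041e-04.
By linearity: E[X] = C(99, 3)·p³ ≈ 156849 · 1.0203041e-04 ≈ 16.00337.
Since α = 2/3 < 1, p = c/n^{2/3} ≫ 1/n is above the triangle threshold p ~ 1/n. Asymptotically E[X] ~ (c³/6)·n^{3(1−α)} = (1³/6)·n^{1} → ∞; triangles are abundant w.h.p.

E[X] ≈ 16.00337; in regime p = Θ(1/n^{2/3}) E[X] diverges (above the triangle threshold p ~ 1/n).


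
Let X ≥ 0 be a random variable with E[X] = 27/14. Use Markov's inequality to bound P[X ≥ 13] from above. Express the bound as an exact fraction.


μ = E[X] = 27/14, a = 13.
Markov: P[X ≥ 13] ≤ μ/a = (27/14)/13 = 27/182.
Numerically: ≈ 0.14835.
(Since a = 13 > μ = 1.92857, the bound 27/182 is < 1 and informative.)

P[X ≥ 13] ≤ 27/182 ≈ 0.14835.


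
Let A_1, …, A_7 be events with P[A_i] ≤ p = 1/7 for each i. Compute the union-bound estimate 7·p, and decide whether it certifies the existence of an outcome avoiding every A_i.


Union bound: P[∪_{i=1}^{7} A_i] ≤ Σ_i P[A_i] ≤ 7·p = 7·(1/7) = 1.
Numerically: 1 ≈ 1.000000.
Is 1 < 1? NO.
Since the bound 1 is ≥ 1, the union bound is uninformative here; it does NOT by itself certify existence.

7·p = 1 ≈ 1.000000; existence NOT certified by the union bound.


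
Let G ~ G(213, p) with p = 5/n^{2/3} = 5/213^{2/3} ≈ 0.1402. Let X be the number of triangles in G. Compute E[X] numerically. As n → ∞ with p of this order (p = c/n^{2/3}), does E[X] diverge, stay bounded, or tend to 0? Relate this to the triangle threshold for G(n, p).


Number of potential triangles: C(213, 3) = 1587986.
Each occurs with probability p³ ≈ (0.1402)³ ≈ 2.755185e-03.
By linearity: E[X] = C(213, 3)·p³ ≈ 1587986 · 2.755185e-03 ≈ 4375.1956.
Since α = 2/3 < 1, p = c/n^{2/3} ≫ 1/n is above the triangle threshold p ~ 1/n. Asymptotically E[X] ~ (c³/6)·n^{3(1−α)} = (5³/6)·n^{1} → ∞; triangles are abundant w.h.p.

E[X] ≈ 4375.1956; in regime p = Θ(1/n^{2/3}) E[X] diverges (above the triangle threshold p ~ 1/n).


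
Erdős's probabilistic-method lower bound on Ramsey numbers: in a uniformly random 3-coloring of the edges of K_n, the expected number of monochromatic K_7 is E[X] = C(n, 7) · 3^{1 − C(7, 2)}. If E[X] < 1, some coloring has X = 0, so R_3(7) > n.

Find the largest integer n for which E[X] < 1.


We need C(n, 7) · 3^{1 − 21} < 1, i.e. C(n, 7) < 3^{21 − 1} = 3486784401.
Check values of n near the boundary:
  n = 75: C(75, 7) = 1984829850; 1984829850 < 3486784401? YES
  n = 76: C(76, 7) = 2186189400; 2186189400 < 3486784401? YES
  n = 77: C(77, 7) = 2404808340; 2404808340 < 3486784401? YES
  n = 78: C(78, 7) = 2641902120; 2641902120 < 3486784401? YES
  n = 79: C(79, 7) = 2898753715; 2898753715 < 3486784401? YES
  n = 80: C(80, 7) = 3176716400; 3176716400 < 3486784401? YES
  n = 81: C(81, 7) = 3477216600; 3477216600 < 3486784401? YES
  n = 82: C(82, 7) = 3801756816; 3801756816 < 3486784401? NO
  n = 83: C(83, 7) = 4151918628; 4151918628 < 3486784401? NO
  n = 84: C(84, 7) = 4529365776; 4529365776 < 3486784401? NO
The largest n with C(n, 7) < 3486784401 is n = 81 (where E[X] = 42928600/43046721 ≈ 0.99726). Hence R_3(7) > 81, i.e. R_3(7) ≥ 82.

Largest n = 81; hence R_3(7) > 81.


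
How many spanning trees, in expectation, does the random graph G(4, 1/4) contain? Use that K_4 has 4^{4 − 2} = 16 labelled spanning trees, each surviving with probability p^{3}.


K_4 has 4^{4 − 2} = 16 labelled spanning trees.
For each such spanning tree H, let X_H = 1 if all 3 edges of H are present in G. Then P[X_H = 1] = p^{3} = (1/4)^{3} = 1/64.
Summing the indicators: E[X] = Σ_H E[X_H] = 16 · p^{3} = 16 · 1/64 = 1/4.
Numerically: E[X] ≈ 0.25.

E[X] = 16 · (1/4)^{3} = 1/4 ≈ 0.25.


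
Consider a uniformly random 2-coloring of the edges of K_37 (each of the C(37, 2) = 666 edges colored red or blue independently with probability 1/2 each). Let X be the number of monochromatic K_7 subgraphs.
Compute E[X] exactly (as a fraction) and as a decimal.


Let X = Σ_S X_S over the C(37, 7) = 10295472 subsets S of size 7, where X_S = 1 if the K_7 on S is monochromatic.
For a fixed S, the K_7 on S has C(7, 2) = 21 edges. P[all 21 edges red] = (1/2)^21, and likewise for blue, so P[monochromatic] = 2·(1/2)^21 = 2^{1 − 21} = 1/1048576.
By linearity of expectation: E[X] = C(37, 7) · 2^{1 − 21} = 10295472 · 1/1048576 = 643467/65536.
Numerically: E[X] ≈ 9.818527.

E[X] = C(37,7)·2^(1−C(7,2)) = 643467/65536 ≈ 9.818527.


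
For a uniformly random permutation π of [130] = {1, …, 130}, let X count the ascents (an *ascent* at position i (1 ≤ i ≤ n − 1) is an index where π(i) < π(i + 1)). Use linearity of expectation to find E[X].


Write X = Σ X_I over i = 1, …, 129, with X_I the indicator of one ascent.
There are 129 indicators.
For each fixed i, the pair (π(i), π(i+1)) is a uniformly random ordered pair of distinct values from {1, …, 130}; by symmetry P[π(i) < π(i+1)] = 1/2.
By linearity: E[X] = 129 · (1/2) = (130 − 1) · (1/2) = 129/2 ≈ 64.50000.

E[X] = 129/2 = 64.50000.


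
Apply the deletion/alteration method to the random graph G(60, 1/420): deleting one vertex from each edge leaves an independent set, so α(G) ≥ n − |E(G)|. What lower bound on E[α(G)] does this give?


E[|E(G)|] = C(60, 2)·p = 1770 · (1/420) = 59/14.
E[α(G)] ≥ n − E[|E(G)|] = 60 − 59/14 = 781/14.
Numerically: ≈ 55.785714.
(This is only a lower bound; the true E[α(G)] may be larger.)

E[α(G)] ≥ 781/14 ≈ 55.785714.


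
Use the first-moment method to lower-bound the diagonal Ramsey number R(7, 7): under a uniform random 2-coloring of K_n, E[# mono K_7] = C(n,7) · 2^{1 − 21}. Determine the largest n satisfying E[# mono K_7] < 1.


We need C(n, 7) · 2^{1 − 21} < 1, i.e. C(n, 7) < 2^{21 − 1} = 1048576.
Check values of n near the boundary:
  n = 24: C(24, 7) = 346104; 346104 < 1048576? YES
  n = 25: C(25, 7) = 480700; 480700 < 1048576? YES
  n = 26: C(26, 7) = 657800; 657800 < 1048576? YES
  n = 27: C(27, 7) = 888030; 888030 < 1048576? YES
  n = 28: C(28, 7) = 1184040; 1184040 < 1048576? NO
  n = 29: C(29, 7) = 1560780; 1560780 < 1048576? NO
  n = 30: C(30, 7) = 2035800; 2035800 < 1048576? NO
The largest n with C(n, 7) < 1048576 is n = 27 (where E[X] = 444015/524288 ≈ 0.846891). Hence R(7, 7) > 27, i.e. R(7, 7) ≥ 28.

Largest n = 27; hence R(7, 7) > 27.


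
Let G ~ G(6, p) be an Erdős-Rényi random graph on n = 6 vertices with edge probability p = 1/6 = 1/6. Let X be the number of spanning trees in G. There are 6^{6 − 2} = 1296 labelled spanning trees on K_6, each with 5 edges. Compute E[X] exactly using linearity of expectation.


K_6 has 6^{6 − 2} = 1296 labelled spanning trees.
For each such spanning tree H, let X_H = 1 if all 5 edges of H are present in G. Then P[X_H = 1] = p^{5} = (1/6)^{5} = 1/7776.
By linearity: E[X] = Σ_H E[X_H] = 1296 · p^{5} = 1296 · 1/7776 = 1/6.
Numerically: E[X] ≈ 0.166667.

E[X] = 1296 · (1/6)^{5} = 1/6 ≈ 0.166667.


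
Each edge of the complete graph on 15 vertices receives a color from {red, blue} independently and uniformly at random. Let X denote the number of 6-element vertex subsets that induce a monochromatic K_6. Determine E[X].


Let X = Σ_S X_S over the C(15, 6) = 5005 subsets S of size 6, where X_S = 1 if the K_6 on S is monochromatic.
For a fixed S, the K_6 on S has C(6, 2) = 15 edges. P[all 15 edges red] = (1/2)^15, and likewise for blue, so P[monochromatic] = 2·(1/2)^15 = 2^{1 − 15} = 1/16384.
By linearity of expectation: E[X] = C(15, 6) · 2^{1 − 15} = 5005 · 1/16384 = 5005/16384.
Numerically: E[X] ≈ 0.305.

E[X] = C(15,6)·2^(1−C(6,2)) = 5005/16384 ≈ 0.305.


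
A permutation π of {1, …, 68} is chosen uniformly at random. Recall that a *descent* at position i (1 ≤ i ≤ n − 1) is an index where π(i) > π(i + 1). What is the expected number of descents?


Write X = Σ X_I over i = 1, …, 67, with X_I the indicator of one descent.
There are 67 indicators.
For each fixed i, the pair (π(i), π(i+1)) is a uniformly random ordered pair of distinct values from {1, …, 68}; by symmetry P[π(i) > π(i+1)] = 1/2.
By linearity: E[X] = 67 · (1/2) = (68 − 1) · (1/2) = 67/2 ≈ 33.50000.

E[X] = 67/2 = 33.50000.


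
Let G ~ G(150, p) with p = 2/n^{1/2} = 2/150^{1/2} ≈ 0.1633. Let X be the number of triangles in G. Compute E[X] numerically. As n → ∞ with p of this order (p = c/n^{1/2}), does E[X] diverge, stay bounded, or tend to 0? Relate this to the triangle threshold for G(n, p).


Number of potential triangles: C(150, 3) = 551300.
Each occurs with probability p³ ≈ (0.1633)³ ≈ 4.3546484e-03.
By linearity: E[X] = C(150, 3)·p³ ≈ 551300 · 4.3546484e-03 ≈ 2400.71768.
Since α = 1/2 < 1, p = c/n^{1/2} ≫ 1/n is above the triangle threshold p ~ 1/n. Asymptotically E[X] ~ (c³/6)·n^{3(1−α)} = (2³/6)·n^{1.5} → ∞; triangles are abundant w.h.p.

E[X] ≈ 2400.71768; in regime p = Θ(1/n^{1/2}) E[X] diverges (above the triangle threshold p ~ 1/n).


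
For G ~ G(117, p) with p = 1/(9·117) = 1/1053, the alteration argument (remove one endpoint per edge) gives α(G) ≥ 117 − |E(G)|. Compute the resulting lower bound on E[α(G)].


E[|E(G)|] = C(117, 2)·p = 6786 · (1/1053) = 58/9.
E[α(G)] ≥ n − E[|E(G)|] = 117 − 58/9 = 995/9.
Numerically: ≈ 110.55556.
(This is only a lower bound; the true E[α(G)] may be larger.)

E[α(G)] ≥ 995/9 ≈ 110.55556.


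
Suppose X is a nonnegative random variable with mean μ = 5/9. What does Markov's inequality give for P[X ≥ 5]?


μ = E[X] = 5/9, a = 5.
Markov: P[X ≥ 5] ≤ μ/a = (5/9)/5 = 1/9.
Numerically: ≈ 0.11111.
(Since a = 5 > μ = 0.55556, the bound 1/9 is < 1 and informative.)

P[X ≥ 5] ≤ 1/9 ≈ 0.11111.


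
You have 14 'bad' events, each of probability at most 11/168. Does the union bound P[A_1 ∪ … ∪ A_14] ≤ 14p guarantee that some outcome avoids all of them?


Union bound: P[∪_{i=1}^{14} A_i] ≤ Σ_i P[A_i] ≤ 14·p = 14·(11/168) = 11/12.
Numerically: 11/12 ≈ 0.9167.
Is 11/12 < 1? YES.
Since P[∪ A_i] ≤ 11/12 < 1, the complement has P[∩ A_i^c] ≥ 1 − 11/12 = 1/12 > 0, so some outcome avoids every A_i.

14·p = 11/12 ≈ 0.9167; existence CERTIFIED by the union bound.


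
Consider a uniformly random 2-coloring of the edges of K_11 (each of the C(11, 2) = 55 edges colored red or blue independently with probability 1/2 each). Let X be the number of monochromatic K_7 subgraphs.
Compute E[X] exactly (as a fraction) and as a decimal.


Let X = Σ_S X_S over the C(11, 7) = 330 subsets S of size 7, where X_S = 1 if the K_7 on S is monochromatic.
For a fixed S, the K_7 on S has C(7, 2) = 21 edges. P[all 21 edges red] = (1/2)^21, and likewise for blue, so P[monochromatic] = 2·(1/2)^21 = 2^{1 − 21} = 1/1048576.
By linearity: E[X] = C(11, 7) · 2^{1 − 21} = 330 · 1/1048576 = 165/524288.
Numerically: E[X] ≈ 0.000315.

E[X] = C(11,7)·2^(1−C(7,2)) = 165/524288 ≈ 0.000315.


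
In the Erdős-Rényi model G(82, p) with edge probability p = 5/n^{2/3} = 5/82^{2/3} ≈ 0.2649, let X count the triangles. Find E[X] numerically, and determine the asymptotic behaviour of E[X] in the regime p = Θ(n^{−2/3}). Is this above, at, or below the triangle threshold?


Number of potential triangles: C(82, 3) = 88560.
Each occurs with probability p³ ≈ (0.2649)³ ≈ 1.859012e-02.
By linearity: E[X] = C(82, 3)·p³ ≈ 88560 · 1.859012e-02 ≈ 1646.3415.
Since α = 2/3 < 1, p = c/n^{2/3} ≫ 1/n is above the triangle threshold p ~ 1/n. Asymptotically E[X] ~ (c³/6)·n^{3(1−α)} = (5³/6)·n^{1} → ∞; triangles are abundant w.h.p.

E[X] ≈ 1646.3415; in regime p = Θ(1/n^{2/3}) E[X] diverges (above the triangle threshold p ~ 1/n).


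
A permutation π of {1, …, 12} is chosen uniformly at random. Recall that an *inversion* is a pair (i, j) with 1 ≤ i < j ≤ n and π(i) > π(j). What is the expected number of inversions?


Write X = Σ X_I over the C(12, 2) = 66 pairs i < j, with X_I the indicator of one inversion.
There are 66 indicators.
For each fixed pair i < j, the values π(i) and π(j) are two distinct elements of {1, …, 12} in uniformly random order; by symmetry P[π(i) > π(j)] = 1/2.
By linearity: E[X] = 66 · (1/2) = C(12, 2) · (1/2) = 66/2 = 33 ≈ 33.0000.

E[X] = 33 = 33.0000.


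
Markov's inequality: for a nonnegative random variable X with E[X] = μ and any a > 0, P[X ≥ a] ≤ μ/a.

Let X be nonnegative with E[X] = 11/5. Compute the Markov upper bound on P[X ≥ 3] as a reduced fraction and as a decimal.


μ = E[X] = 11/5, a = 3.
Markov: P[X ≥ 3] ≤ μ/a = (11/5)/3 = 11/15.
Numerically: ≈ 0.7333.
(Since a = 3 > μ = 2.2000, the bound 11/15 is < 1 and informative.)

P[X ≥ 3] ≤ 11/15 ≈ 0.7333.


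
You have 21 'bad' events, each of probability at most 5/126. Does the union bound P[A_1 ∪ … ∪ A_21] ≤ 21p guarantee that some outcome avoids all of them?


Union bound: P[∪_{i=1}^{21} A_i] ≤ Σ_i P[A_i] ≤ 21·p = 21·(5/126) = 5/6.
Numerically: 5/6 ≈ 0.833333.
Is 5/6 < 1? YES.
Since P[∪ A_i] ≤ 5/6 < 1, the complement has P[∩ A_i^c] ≥ 1 − 5/6 = 1/6 > 0, so some outcome avoids every A_i.

21·p = 5/6 ≈ 0.833333; existence CERTIFIED by the union bound.


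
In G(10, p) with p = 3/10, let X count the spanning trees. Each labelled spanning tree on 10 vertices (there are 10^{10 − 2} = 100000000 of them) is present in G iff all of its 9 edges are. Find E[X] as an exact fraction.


K_10 has 10^{10 − 2} = 100000000 labelled spanning trees.
For each such spanning tree H, let X_H = 1 if all 9 edges of H are present in G. Then P[X_H = 1] = p^{9} = (3/10)^{9} = 19683/1000000000.
By linearity of expectation: E[X] = Σ_H E[X_H] = 100000000 · p^{9} = 100000000 · 19683/1000000000 = 19683/10.
Numerically: E[X] ≈ 1968.3.

E[X] = 100000000 · (3/10)^{9} = 19683/10 ≈ 1968.3.


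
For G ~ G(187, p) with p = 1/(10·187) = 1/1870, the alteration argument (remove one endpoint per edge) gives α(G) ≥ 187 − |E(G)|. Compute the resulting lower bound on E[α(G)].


E[|E(G)|] = C(187, 2)·p = 17391 · (1/1870) = 93/10.
E[α(G)] ≥ n − E[|E(G)|] = 187 − 93/10 = 1777/10.
Numerically: ≈ 177.700.
(This is only a lower bound; the true E[α(G)] may be larger.)

E[α(G)] ≥ 1777/10 ≈ 177.700.


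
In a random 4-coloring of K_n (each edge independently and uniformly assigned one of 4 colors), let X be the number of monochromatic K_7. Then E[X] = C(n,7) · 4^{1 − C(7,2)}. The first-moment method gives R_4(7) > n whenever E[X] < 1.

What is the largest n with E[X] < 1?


We need C(n, 7) · 4^{1 − 21} < 1, i.e. C(n, 7) < 4^{21 − 1} = 1099511627776.
Check values of n near the boundary:
  n = 175: C(175, 7) = 883208107275; 883208107275 < 1099511627776? YES
  n = 176: C(176, 7) = 919790691600; 919790691600 < 1099511627776? YES
  n = 177: C(177, 7) = 957664425960; 957664425960 < 1099511627776? YES
  n = 178: C(178, 7) = 996867063280; 996867063280 < 1099511627776? YES
  n = 179: C(179, 7) = 1037437234460; 1037437234460 < 1099511627776? YES
  n = 180: C(180, 7) = 1079414463600; 1079414463600 < 1099511627776? YES
  n = 181: C(181, 7) = 1122839183400; 1122839183400 < 1099511627776? NO
  n = 182: C(182, 7) = 1167752750736; 1167752750736 < 1099511627776? NO
The largest n with C(n, 7) < 1099511627776 is n = 180 (where E[X] = 67463403975/68719476736 ≈ 0.98172). Hence R_4(7) > 180, i.e. R_4(7) ≥ 181.

Largest n = 180; hence R_4(7) > 180.


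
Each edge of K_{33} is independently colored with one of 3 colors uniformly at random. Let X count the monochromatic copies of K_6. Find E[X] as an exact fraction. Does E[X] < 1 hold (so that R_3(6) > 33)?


E[X] = C(33, 6) · 3^{1 − 15} = 1107568 · 3^{−14} = 1107568/4782969.
As a reduced fraction: E[X] = 1107568/4782969 ≈ 0.2315650.
Is E[X] < 1? YES.
Since E[X] < 1, there exists a 3-coloring of K_{33} with no monochromatic K_6; hence R_3(6) > 33.

E[X] = 1107568/4782969 ≈ 0.2315650; E[X] < 1, so R_3(6) > 33.


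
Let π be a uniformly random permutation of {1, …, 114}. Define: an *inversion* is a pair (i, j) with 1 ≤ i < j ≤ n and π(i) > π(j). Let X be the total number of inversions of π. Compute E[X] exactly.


Write X = Σ X_I over the C(114, 2) = 6441 pairs i < j, with X_I the indicator of one inversion.
There are 6441 indicators.
For each fixed pair i < j, the values π(i) and π(j) are two distinct elements of {1, …, 114} in uniformly random order; by symmetry P[π(i) > π(j)] = 1/2.
By linearity: E[X] = 6441 · (1/2) = C(114, 2) · (1/2) = 6441/2 = 6441/2 ≈ 3220.50000.

E[X] = 6441/2 = 3220.50000.


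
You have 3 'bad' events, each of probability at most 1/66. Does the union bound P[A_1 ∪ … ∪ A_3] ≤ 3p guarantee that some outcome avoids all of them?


Union bound: P[∪_{i=1}^{3} A_i] ≤ Σ_i P[A_i] ≤ 3·p = 3·(1/66) = 1/22.
Numerically: 1/22 ≈ 0.045455.
Is 1/22 < 1? YES.
Since P[∪ A_i] ≤ 1/22 < 1, the complement has P[∩ A_i^c] ≥ 1 − 1/22 = 21/22 > 0, so some outcome avoids every A_i.

3·p = 1/22 ≈ 0.045455; existence CERTIFIED by the union bound.


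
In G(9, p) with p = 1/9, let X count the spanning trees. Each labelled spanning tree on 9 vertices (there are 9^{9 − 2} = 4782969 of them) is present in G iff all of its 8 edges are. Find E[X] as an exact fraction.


K_9 has 9^{9 − 2} = 4782969 labelled spanning trees.
For each such spanning tree H, let X_H = 1 if all 8 edges of H are present in G. Then P[X_H = 1] = p^{8} = (1/9)^{8} = 1/43046721.
By linearity of expectation: E[X] = Σ_H E[X_H] = 4782969 · p^{8} = 4782969 · 1/43046721 = 1/9.
Numerically: E[X] ≈ 0.11111.

E[X] = 4782969 · (1/9)^{8} = 1/9 ≈ 0.11111.


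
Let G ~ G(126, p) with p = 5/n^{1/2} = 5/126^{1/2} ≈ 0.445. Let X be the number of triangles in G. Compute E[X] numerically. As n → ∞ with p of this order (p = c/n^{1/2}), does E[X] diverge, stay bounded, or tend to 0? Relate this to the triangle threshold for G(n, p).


Number of potential triangles: C(126, 3) = 325500.
Each occurs with probability p³ ≈ (0.445)³ ≈ 8.83800e-02.
By linearity: E[X] = C(126, 3)·p³ ≈ 325500 · 8.83800e-02 ≈ 28767.703.
Since α = 1/2 < 1, p = c/n^{1/2} ≫ 1/n is above the triangle threshold p ~ 1/n. Asymptotically E[X] ~ (c³/6)·n^{3(1−α)} = (5³/6)·n^{1.5} → ∞; triangles are abundant w.h.p.

E[X] ≈ 28767.703; in regime p = Θ(1/n^{1/2}) E[X] diverges (above the triangle threshold p ~ 1/n).


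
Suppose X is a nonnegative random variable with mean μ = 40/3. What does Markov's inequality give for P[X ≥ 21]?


μ = E[X] = 40/3, a = 21.
Markov: P[X ≥ 21] ≤ μ/a = (40/3)/21 = 40/63.
Numerically: ≈ 0.63492.
(Since a = 21 > μ = 13.33333, the bound 40/63 is < 1 and informative.)

P[X ≥ 21] ≤ 40/63 ≈ 0.63492.


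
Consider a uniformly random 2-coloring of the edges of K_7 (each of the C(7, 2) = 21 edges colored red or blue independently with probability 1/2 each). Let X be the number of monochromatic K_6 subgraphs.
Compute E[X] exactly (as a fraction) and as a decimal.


Let X = Σ_S X_S over the C(7, 6) = 7 subsets S of size 6, where X_S = 1 if the K_6 on S is monochromatic.
For a fixed S, the K_6 on S has C(6, 2) = 15 edges. P[all 15 edges red] = (1/2)^15, and likewise for blue, so P[monochromatic] = 2·(1/2)^15 = 2^{1 − 15} = 1/16384.
By linearity of expectation: E[X] = C(7, 6) · 2^{1 − 15} = 7 · 1/16384 = 7/16384.
Numerically: E[X] ≈ 0.0004.

E[X] = C(7,6)·2^(1−C(6,2)) = 7/16384 ≈ 0.0004.


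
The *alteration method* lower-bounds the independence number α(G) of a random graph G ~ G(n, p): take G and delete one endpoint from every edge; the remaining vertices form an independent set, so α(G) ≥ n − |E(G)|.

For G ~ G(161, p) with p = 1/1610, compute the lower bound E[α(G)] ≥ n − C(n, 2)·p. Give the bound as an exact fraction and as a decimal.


E[|E(G)|] = C(161, 2)·p = 12880 · (1/1610) = 8.
E[α(G)] ≥ n − E[|E(G)|] = 161 − 8 = 153.
Numerically: ≈ 153.00000.
(This is only a lower bound; the true E[α(G)] may be larger.)

E[α(G)] ≥ 153 ≈ 153.00000.


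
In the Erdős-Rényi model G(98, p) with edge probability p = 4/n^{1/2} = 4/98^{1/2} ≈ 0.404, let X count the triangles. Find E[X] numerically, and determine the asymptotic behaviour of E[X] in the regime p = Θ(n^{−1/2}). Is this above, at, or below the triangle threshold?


Number of potential triangles: C(98, 3) = 152096.
Each occurs with probability p³ ≈ (0.404)³ ≈ 6.59691e-02.
By linearity: E[X] = C(98, 3)·p³ ≈ 152096 · 6.59691e-02 ≈ 10033.643.
Since α = 1/2 < 1, p = c/n^{1/2} ≫ 1/n is above the triangle threshold p ~ 1/n. Asymptotically E[X] ~ (c³/6)·n^{3(1−α)} = (4³/6)·n^{1.5} → ∞; triangles are abundant w.h.p.

E[X] ≈ 10033.643; in regime p = Θ(1/n^{1/2}) E[X] diverges (above the triangle threshold p ~ 1/n).


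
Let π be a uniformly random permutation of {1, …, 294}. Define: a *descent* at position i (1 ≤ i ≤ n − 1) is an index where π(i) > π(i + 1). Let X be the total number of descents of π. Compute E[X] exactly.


Write X = Σ X_I over i = 1, …, 293, with X_I the indicator of one descent.
There are 293 indicators.
For each fixed i, the pair (π(i), π(i+1)) is a uniformly random ordered pair of distinct values from {1, …, 294}; by symmetry P[π(i) > π(i+1)] = 1/2.
By linearity: E[X] = 293 · (1/2) = (294 − 1) · (1/2) = 293/2 ≈ 146.5000.

E[X] = 293/2 = 146.5000.


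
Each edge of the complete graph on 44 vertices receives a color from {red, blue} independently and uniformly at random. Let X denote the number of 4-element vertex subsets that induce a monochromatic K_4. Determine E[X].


Let X = Σ_S X_S over the C(44, 4) = 135751 subsets S of size 4, where X_S = 1 if the K_4 on S is monochromatic.
For a fixed S, the K_4 on S has C(4, 2) = 6 edges. P[all 6 edges red] = (1/2)^6, and likewise for blue, so P[monochromatic] = 2·(1/2)^6 = 2^{1 − 6} = 1/32.
By linearity of expectation: E[X] = C(44, 4) · 2^{1 − 6} = 135751 · 1/32 = 135751/32.
Numerically: E[X] ≈ 4242.2188.

E[X] = C(44,4)·2^(1−C(4,2)) = 135751/32 ≈ 4242.2188.


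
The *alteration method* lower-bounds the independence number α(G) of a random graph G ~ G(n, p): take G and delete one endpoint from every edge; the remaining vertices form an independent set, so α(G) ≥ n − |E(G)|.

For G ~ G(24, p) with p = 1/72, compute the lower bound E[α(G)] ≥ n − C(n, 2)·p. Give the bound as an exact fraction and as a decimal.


E[|E(G)|] = C(24, 2)·p = 276 · (1/72) = 23/6.
E[α(G)] ≥ n − E[|E(G)|] = 24 − 23/6 = 121/6.
Numerically: ≈ 20.166667.
(This is only a lower bound; the true E[α(G)] may be larger.)

E[α(G)] ≥ 121/6 ≈ 20.166667.


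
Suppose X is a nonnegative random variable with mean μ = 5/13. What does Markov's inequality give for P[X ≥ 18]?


μ = E[X] = 5/13, a = 18.
Markov: P[X ≥ 18] ≤ μ/a = (5/13)/18 = 5/234.
Numerically: ≈ 0.02137.
(Since a = 18 > μ = 0.38462, the bound 5/234 is < 1 and informative.)

P[X ≥ 18] ≤ 5/234 ≈ 0.02137.


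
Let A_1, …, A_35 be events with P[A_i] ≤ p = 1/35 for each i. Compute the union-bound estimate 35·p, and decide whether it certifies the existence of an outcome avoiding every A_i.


Union bound: P[∪_{i=1}^{35} A_i] ≤ Σ_i P[A_i] ≤ 35·p = 35·(1/35) = 1.
Numerically: 1 ≈ 1.000000.
Is 1 < 1? NO.
Since the bound 1 is ≥ 1, the union bound is uninformative here; it does NOT by itself certify existence.

35·p = 1 ≈ 1.000000; existence NOT certified by the union bound.


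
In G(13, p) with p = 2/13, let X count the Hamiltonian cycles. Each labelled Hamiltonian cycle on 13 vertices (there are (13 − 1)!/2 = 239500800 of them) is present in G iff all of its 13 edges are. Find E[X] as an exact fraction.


K_13 has (13 − 1)!/2 = 239500800 labelled Hamiltonian cycles.
For each such Hamiltonian cycle H, let X_H = 1 if all 13 edges of H are present in G. Then P[X_H = 1] = p^{13} = (2/13)^{13} = 8192/302875106592253.
By linearity of expectation: E[X] = Σ_H E[X_H] = 239500800 · p^{13} = 239500800 · 8192/302875106592253 = 1961990553600/302875106592253.
Numerically: E[X] ≈ 0.00647789.

E[X] = 239500800 · (2/13)^{13} = 1961990553600/302875106592253 ≈ 0.00647789.


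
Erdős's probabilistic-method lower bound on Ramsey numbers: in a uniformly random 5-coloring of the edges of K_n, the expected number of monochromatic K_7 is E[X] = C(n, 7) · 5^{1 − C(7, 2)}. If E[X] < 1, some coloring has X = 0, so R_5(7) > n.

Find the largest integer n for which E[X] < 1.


We need C(n, 7) · 5^{1 − 21} < 1, i.e. C(n, 7) < 5^{21 − 1} = 95367431640625.
Check values of n near the boundary:
  n = 332: C(332, 7) = 82772214646616; 82772214646616 < 95367431640625? YES
  n = 333: C(333, 7) = 84549532139028; 84549532139028 < 95367431640625? YES
  n = 334: C(334, 7) = 86359460961576; 86359460961576 < 95367431640625? YES
  n = 335: C(335, 7) = 88202498238195; 88202498238195 < 95367431640625? YES
  n = 336: C(336, 7) = 90079147136880; 90079147136880 < 95367431640625? YES
  n = 337: C(337, 7) = 91989916924632; 91989916924632 < 95367431640625? YES
  n = 338: C(338, 7) = 93935323022736; 93935323022736 < 95367431640625? YES
  n = 339: C(339, 7) = 95915887062372; 95915887062372 < 95367431640625? NO
  n = 340: C(340, 7) = 97932136940560; 97932136940560 < 95367431640625? NO
  n = 341: C(341, 7) = 99984606876440; 99984606876440 < 95367431640625? NO
The largest n with C(n, 7) < 95367431640625 is n = 338 (where E[X] = 93935323022736/95367431640625 ≈ 0.9850). Hence R_5(7) > 338, i.e. R_5(7) ≥ 339.

Largest n = 338; hence R_5(7) > 338.


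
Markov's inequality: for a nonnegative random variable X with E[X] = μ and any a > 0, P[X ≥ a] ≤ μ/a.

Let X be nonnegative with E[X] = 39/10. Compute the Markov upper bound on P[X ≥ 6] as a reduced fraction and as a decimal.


μ = E[X] = 39/10, a = 6.
Markov: P[X ≥ 6] ≤ μ/a = (39/10)/6 = 13/20.
Numerically: ≈ 0.650000.
(Since a = 6 > μ = 3.900000, the bound 13/20 is < 1 and informative.)

P[X ≥ 6] ≤ 13/20 ≈ 0.650000.


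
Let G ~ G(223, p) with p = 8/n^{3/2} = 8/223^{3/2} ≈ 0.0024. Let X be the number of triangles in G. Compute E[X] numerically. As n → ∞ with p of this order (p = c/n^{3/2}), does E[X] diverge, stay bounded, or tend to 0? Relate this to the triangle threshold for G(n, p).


Number of potential triangles: C(223, 3) = 1823471.
Each occurs with probability p³ ≈ (0.0024)³ ≈ 1.38643e-08.
By linearity: E[X] = C(223, 3)·p³ ≈ 1823471 · 1.38643e-08 ≈ 0.025.
Since α = 3/2 > 1, p = c/n^{3/2} = o(1/n) is below the triangle threshold p ~ 1/n. Asymptotically E[X] ~ (c³/6)·n^{3(1−α)} = (8³/6)·n^{-1.5} → 0, so by Markov's inequality G has no triangles w.h.p.

E[X] ≈ 0.025; in regime p = Θ(1/n^{3/2}) E[X] tends to 0 (below the triangle threshold p ~ 1/n).


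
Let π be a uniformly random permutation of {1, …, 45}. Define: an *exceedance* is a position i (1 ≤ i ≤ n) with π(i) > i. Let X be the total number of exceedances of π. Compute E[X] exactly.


Write X = Σ_{i=1}^{45} X_i, where X_i = 1_{π(i) > i}.
For each fixed i, π(i) is uniform over {1, …, 45} (marginal of a uniform permutation), so P[π(i) > i] = (n − i)/n. Summing: Σ_{i=1}^{45} (n − i)/n = (0 + 1 + … + 44)/45 = 45(45 − 1)/(2·45) = (45 − 1)/2.
Hence E[X] = Σ_{i=1}^{45} (45 − i)/45 = 22 ≈ 22.000000.

E[X] = 22 = 22.000000.


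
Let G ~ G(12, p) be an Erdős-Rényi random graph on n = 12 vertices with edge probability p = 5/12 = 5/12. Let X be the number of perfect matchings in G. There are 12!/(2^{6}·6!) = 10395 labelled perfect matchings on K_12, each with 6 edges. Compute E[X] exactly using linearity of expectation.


K_12 has 12!/(2^{6}·6!) = 10395 labelled perfect matchings.
For each such perfect matching H, let X_H = 1 if all 6 edges of H are present in G. Then P[X_H = 1] = p^{6} = (5/12)^{6} = 15625/2985984.
By linearity of expectation: E[X] = Σ_H E[X_H] = 10395 · p^{6} = 10395 · 15625/2985984 = 6015625/110592.
Numerically: E[X] ≈ 54.39.

E[X] = 10395 · (5/12)^{6} = 6015625/110592 ≈ 54.39.


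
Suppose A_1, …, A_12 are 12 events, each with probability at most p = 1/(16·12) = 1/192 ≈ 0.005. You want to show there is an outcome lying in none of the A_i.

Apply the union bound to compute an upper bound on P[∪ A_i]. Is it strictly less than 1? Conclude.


Union bound: P[∪_{i=1}^{12} A_i] ≤ Σ_i P[A_i] ≤ 12·p = 12·(1/192) = 1/16.
Numerically: 1/16 ≈ 0.062.
Is 1/16 < 1? YES.
Since P[∪ A_i] ≤ 1/16 < 1, the complement has P[∩ A_i^c] ≥ 1 − 1/16 = 15/16 > 0, so some outcome avoids every A_i.

12·p = 1/16 ≈ 0.062; existence CERTIFIED by the union bound.


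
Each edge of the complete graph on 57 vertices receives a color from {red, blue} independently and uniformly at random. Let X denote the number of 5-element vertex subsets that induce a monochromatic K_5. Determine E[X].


Let X = Σ_S X_S over the C(57, 5) = 4187106 subsets S of size 5, where X_S = 1 if the K_5 on S is monochromatic.
For a fixed S, the K_5 on S has C(5, 2) = 10 edges. P[all 10 edges red] = (1/2)^10, and likewise for blue, so P[monochromatic] = 2·(1/2)^10 = 2^{1 − 10} = 1/512.
Summing: E[X] = C(57, 5) · 2^{1 − 10} = 4187106 · 1/512 = 2093553/256.
Numerically: E[X] ≈ 8177.941.

E[X] = C(57,5)·2^(1−C(5,2)) = 2093553/256 ≈ 8177.941.


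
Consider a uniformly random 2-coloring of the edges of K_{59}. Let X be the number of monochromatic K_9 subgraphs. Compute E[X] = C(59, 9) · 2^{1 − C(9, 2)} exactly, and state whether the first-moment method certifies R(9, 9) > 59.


E[X] = C(59, 9) · 2^{1 − 36} = 12565671261 · 2^{−35} = 12565671261/34359738368.
As a reduced fraction: E[X] = 12565671261/34359738368 ≈ 0.3657092.
Is E[X] < 1? YES.
Since E[X] < 1, there exists a 2-coloring of K_{59} with no monochromatic K_9; hence R(9, 9) > 59.

E[X] = 12565671261/34359738368 ≈ 0.3657092; E[X] < 1, so R(9, 9) > 59.


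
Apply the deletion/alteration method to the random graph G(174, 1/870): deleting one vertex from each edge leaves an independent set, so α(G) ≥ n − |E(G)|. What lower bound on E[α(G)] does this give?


E[|E(G)|] = C(174, 2)·p = 15051 · (1/870) = 173/10.
E[α(G)] ≥ n − E[|E(G)|] = 174 − 173/10 = 1567/10.
Numerically: ≈ 156.700.
(This is only a lower bound; the true E[α(G)] may be larger.)

E[α(G)] ≥ 1567/10 ≈ 156.700.


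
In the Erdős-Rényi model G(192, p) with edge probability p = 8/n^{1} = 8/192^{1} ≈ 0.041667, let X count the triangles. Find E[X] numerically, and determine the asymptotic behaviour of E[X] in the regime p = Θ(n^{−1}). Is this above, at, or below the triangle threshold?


Number of potential triangles: C(192, 3) = 1161280.
Each occurs with probability p³ ≈ (0.041667)³ ≈ 7.2337963e-05.
By linearity: E[X] = C(192, 3)·p³ ≈ 1161280 · 7.2337963e-05 ≈ 84.00463.
Here α = 1, so p = 8/n is exactly at the triangle threshold p ~ 1/n. Asymptotically E[X] → c³/6 = 8³/6 = 256/3 ≈ 85.33333, a bounded constant. In this regime the triangle count is asymptotically Poisson(c³/6).

E[X] ≈ 84.00463; in regime p = Θ(1/n^{1}) E[X] stays bounded (at the triangle threshold p ~ 1/n).


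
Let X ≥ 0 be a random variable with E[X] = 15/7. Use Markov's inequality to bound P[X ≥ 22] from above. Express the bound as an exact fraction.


μ = E[X] = 15/7, a = 22.
Markov: P[X ≥ 22] ≤ μ/a = (15/7)/22 = 15/154.
Numerically: ≈ 0.097403.
(Since a = 22 > μ = 2.142857, the bound 15/154 is < 1 and informative.)

P[X ≥ 22] ≤ 15/154 ≈ 0.097403.


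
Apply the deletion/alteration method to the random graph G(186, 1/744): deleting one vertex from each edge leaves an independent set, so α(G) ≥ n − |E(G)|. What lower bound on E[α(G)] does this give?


E[|E(G)|] = C(186, 2)·p = 17205 · (1/744) = 185/8.
E[α(G)] ≥ n − E[|E(G)|] = 186 − 185/8 = 1303/8.
Numerically: ≈ 162.8750.
(This is only a lower bound; the true E[α(G)] may be larger.)

E[α(G)] ≥ 1303/8 ≈ 162.8750.


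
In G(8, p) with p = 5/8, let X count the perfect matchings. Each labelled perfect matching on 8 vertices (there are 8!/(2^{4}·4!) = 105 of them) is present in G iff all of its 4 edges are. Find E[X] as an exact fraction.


K_8 has 8!/(2^{4}·4!) = 105 labelled perfect matchings.
For each such perfect matching H, let X_H = 1 if all 4 edges of H are present in G. Then P[X_H = 1] = p^{4} = (5/8)^{4} = 625/4096.
By linearity of expectation: E[X] = Σ_H E[X_H] = 105 · p^{4} = 105 · 625/4096 = 65625/4096.
Numerically: E[X] ≈ 16.02.

E[X] = 105 · (5/8)^{4} = 65625/4096 ≈ 16.02.


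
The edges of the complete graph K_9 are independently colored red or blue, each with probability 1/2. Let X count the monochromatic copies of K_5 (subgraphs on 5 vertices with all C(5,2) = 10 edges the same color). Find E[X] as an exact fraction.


Let X = Σ_S X_S over the C(9, 5) = 126 subsets S of size 5, where X_S = 1 if the K_5 on S is monochromatic.
For a fixed S, the K_5 on S has C(5, 2) = 10 edges. P[all 10 edges red] = (1/2)^10, and likewise for blue, so P[monochromatic] = 2·(1/2)^10 = 2^{1 − 10} = 1/512.
Summing: E[X] = C(9, 5) · 2^{1 − 10} = 126 · 1/512 = 63/256.
Numerically: E[X] ≈ 0.246.

E[X] = C(9,5)·2^(1−C(5,2)) = 63/256 ≈ 0.246.


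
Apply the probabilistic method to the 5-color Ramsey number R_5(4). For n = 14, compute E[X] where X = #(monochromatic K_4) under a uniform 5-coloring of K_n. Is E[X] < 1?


E[X] = C(14, 4) · 5^{1 − 6} = 1001 · 5^{−5} = 1001/3125.
As a reduced fraction: E[X] = 1001/3125 ≈ 0.3203.
Is E[X] < 1? YES.
Since E[X] < 1, there exists a 5-coloring of K_{14} with no monochromatic K_4; hence R_5(4) > 14.

E[X] = 1001/3125 ≈ 0.3203; E[X] < 1, so R_5(4) > 14.


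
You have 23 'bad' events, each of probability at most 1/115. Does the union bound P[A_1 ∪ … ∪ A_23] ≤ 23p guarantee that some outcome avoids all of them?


Union bound: P[∪_{i=1}^{23} A_i] ≤ Σ_i P[A_i] ≤ 23·p = 23·(1/115) = 1/5.
Numerically: 1/5 ≈ 0.2000.
Is 1/5 < 1? YES.
Since P[∪ A_i] ≤ 1/5 < 1, the complement has P[∩ A_i^c] ≥ 1 − 1/5 = 4/5 > 0, so some outcome avoids every A_i.

23·p = 1/5 ≈ 0.2000; existence CERTIFIED by the union bound.


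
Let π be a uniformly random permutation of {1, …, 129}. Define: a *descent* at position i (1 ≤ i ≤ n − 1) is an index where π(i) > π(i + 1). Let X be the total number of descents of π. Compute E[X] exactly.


Write X = Σ X_I over i = 1, …, 128, with X_I the indicator of one descent.
There are 128 indicators.
For each fixed i, the pair (π(i), π(i+1)) is a uniformly random ordered pair of distinct values from {1, …, 129}; by symmetry P[π(i) > π(i+1)] = 1/2.
By linearity: E[X] = 128 · (1/2) = (129 − 1) · (1/2) = 64 ≈ 64.00000.

E[X] = 64 = 64.00000.


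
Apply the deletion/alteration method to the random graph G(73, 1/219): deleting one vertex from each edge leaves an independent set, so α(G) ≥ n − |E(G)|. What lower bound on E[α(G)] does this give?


E[|E(G)|] = C(73, 2)·p = 2628 · (1/219) = 12.
E[α(G)] ≥ n − E[|E(G)|] = 73 − 12 = 61.
Numerically: ≈ 61.00000.
(This is only a lower bound; the true E[α(G)] may be larger.)

E[α(G)] ≥ 61 ≈ 61.00000.


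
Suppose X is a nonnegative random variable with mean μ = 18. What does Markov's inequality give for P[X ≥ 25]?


μ = E[X] = 18, a = 25.
Markov: P[X ≥ 25] ≤ μ/a = (18)/25 = 18/25.
Numerically: ≈ 0.720.
(Since a = 25 > μ = 18.000, the bound 18/25 is < 1 and informative.)

P[X ≥ 25] ≤ 18/25 ≈ 0.720.


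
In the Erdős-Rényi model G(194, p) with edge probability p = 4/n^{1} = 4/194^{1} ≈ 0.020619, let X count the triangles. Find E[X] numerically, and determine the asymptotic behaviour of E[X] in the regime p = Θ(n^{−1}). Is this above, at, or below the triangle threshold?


Number of potential triangles: C(194, 3) = 1198144.
Each occurs with probability p³ ≈ (0.020619)³ ≈ 8.7654615e-06.
By linearity: E[X] = C(194, 3)·p³ ≈ 1198144 · 8.7654615e-06 ≈ 10.50229.
Here α = 1, so p = 4/n is exactly at the triangle threshold p ~ 1/n. Asymptotically E[X] → c³/6 = 4³/6 = 32/3 ≈ 10.66667, a bounded constant. In this regime the triangle count is asymptotically Poisson(c³/6).

E[X] ≈ 10.50229; in regime p = Θ(1/n^{1}) E[X] stays bounded (at the triangle threshold p ~ 1/n).


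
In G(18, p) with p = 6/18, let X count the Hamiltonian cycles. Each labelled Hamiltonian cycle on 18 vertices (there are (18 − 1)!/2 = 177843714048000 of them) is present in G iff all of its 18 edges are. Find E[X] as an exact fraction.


K_18 has (18 − 1)!/2 = 177843714048000 labelled Hamiltonian cycles.
For each such Hamiltonian cycle H, let X_H = 1 if all 18 edges of H are present in G. Then P[X_H = 1] = p^{18} = (1/3)^{18} = 1/387420489.
Summing the indicators: E[X] = Σ_H E[X_H] = 177843714048000 · p^{18} = 177843714048000 · 1/387420489 = 243955712000/531441.
Numerically: E[X] ≈ 459046.

E[X] = 177843714048000 · (1/3)^{18} = 243955712000/531441 ≈ 459046.


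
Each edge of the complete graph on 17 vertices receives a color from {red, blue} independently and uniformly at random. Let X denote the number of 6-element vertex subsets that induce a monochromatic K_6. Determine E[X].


Let X = Σ_S X_S over the C(17, 6) = 12376 subsets S of size 6, where X_S = 1 if the K_6 on S is monochromatic.
For a fixed S, the K_6 on S has C(6, 2) = 15 edges. P[all 15 edges red] = (1/2)^15, and likewise for blue, so P[monochromatic] = 2·(1/2)^15 = 2^{1 − 15} = 1/16384.
By linearity: E[X] = C(17, 6) · 2^{1 − 15} = 12376 · 1/16384 = 1547/2048.
Numerically: E[X] ≈ 0.755.

E[X] = C(17,6)·2^(1−C(6,2)) = 1547/2048 ≈ 0.755.


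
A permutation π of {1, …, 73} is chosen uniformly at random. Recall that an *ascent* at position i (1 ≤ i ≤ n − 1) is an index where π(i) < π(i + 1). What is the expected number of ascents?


Write X = Σ X_I over i = 1, …, 72, with X_I the indicator of one ascent.
There are 72 indicators.
For each fixed i, the pair (π(i), π(i+1)) is a uniformly random ordered pair of distinct values from {1, …, 73}; by symmetry P[π(i) < π(i+1)] = 1/2.
By linearity: E[X] = 72 · (1/2) = (73 − 1) · (1/2) = 36 ≈ 36.0000.

E[X] = 36 = 36.0000.


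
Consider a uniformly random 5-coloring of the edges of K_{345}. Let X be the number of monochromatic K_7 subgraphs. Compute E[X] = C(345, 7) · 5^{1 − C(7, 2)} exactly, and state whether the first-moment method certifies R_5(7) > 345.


E[X] = C(345, 7) · 5^{1 − 21} = 108567596033820 · 5^{−20} = 108567596033820/95367431640625.
As a reduced fraction: E[X] = 21713519206764/19073486328125 ≈ 1.138414.
Is E[X] < 1? NO.
Since E[X] ≥ 1, the first-moment bound is inconclusive at n = 345; it does NOT by itself certify R_5(7) > 345.

E[X] = 21713519206764/19073486328125 ≈ 1.138414; E[X] ≥ 1; first-moment method inconclusive here.
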